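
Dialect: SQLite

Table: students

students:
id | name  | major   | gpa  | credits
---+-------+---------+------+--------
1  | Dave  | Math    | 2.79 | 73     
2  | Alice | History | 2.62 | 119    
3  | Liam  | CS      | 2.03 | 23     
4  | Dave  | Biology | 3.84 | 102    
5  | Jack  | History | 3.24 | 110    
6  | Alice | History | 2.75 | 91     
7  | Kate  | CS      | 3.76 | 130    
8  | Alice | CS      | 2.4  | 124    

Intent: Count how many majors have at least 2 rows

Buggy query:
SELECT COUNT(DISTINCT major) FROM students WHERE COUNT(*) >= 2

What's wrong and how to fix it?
Bug: COUNT(*) cannot appear in WHERE; the per-group count doesn't exist yet

Fix: Use a subquery that GROUPs and filters with HAVING, then count its rows

Corrected query:
SELECT COUNT(*) FROM (SELECT major FROM students GROUP BY major HAVING COUNT(*) >= 2)

Result:
COUNT(*)
--------
2       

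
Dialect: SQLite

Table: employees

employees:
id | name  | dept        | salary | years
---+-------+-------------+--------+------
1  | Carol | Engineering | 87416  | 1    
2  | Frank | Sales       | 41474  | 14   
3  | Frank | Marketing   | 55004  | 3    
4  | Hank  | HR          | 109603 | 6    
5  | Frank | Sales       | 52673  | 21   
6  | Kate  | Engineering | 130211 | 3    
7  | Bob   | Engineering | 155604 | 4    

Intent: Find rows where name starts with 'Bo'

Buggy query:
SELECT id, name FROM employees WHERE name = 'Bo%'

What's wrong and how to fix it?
Bug: '=' compares the literal string including the % character; pattern matching needs LIKE

Fix: Replace '=' with LIKE so 'Bo%' is treated as a pattern

Corrected query:
SELECT id, name FROM employees WHERE name LIKE 'Bo%'

Result:
id | name
---+-----
7  | Bob 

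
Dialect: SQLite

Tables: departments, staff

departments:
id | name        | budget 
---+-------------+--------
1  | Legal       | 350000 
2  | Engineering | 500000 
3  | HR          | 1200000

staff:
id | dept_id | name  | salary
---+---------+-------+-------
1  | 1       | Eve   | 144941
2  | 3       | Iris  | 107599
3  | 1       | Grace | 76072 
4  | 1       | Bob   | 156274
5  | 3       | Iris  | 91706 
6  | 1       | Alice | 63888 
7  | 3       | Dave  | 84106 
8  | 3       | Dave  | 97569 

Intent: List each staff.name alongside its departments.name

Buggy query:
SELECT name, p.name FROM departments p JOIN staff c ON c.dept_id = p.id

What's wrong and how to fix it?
Bug: 'name' exists in both joined tables, so the database can't tell which one is meant

Fix: Prefix ambiguous columns with the table alias

Corrected query:
SELECT c.name, p.name FROM departments p JOIN staff c ON c.dept_id = p.id

Result:
name  | name 
------+------
Eve   | Legal
Iris  | HR   
Grace | Legal
Bob   | Legal
Iris  | HR   
Alice | Legal
Dave  | HR   
Dave  | HR   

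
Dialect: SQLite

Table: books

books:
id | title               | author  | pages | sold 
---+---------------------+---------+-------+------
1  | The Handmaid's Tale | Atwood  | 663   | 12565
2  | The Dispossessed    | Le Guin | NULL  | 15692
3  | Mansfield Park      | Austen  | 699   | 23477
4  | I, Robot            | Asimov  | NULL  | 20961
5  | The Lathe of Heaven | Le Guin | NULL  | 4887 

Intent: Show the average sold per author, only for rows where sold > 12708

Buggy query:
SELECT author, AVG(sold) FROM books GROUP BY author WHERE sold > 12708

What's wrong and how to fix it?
Bug: Row-level WHERE must come before GROUP BY in the clause order

Fix: Move the WHERE clause before GROUP BY

Corrected query:
SELECT author, AVG(sold) FROM books WHERE sold > 12708 GROUP BY author

Result:
author  | AVG(sold)
--------+----------
Asimov  | 20961    
Austen  | 23477    
Le Guin | 15692    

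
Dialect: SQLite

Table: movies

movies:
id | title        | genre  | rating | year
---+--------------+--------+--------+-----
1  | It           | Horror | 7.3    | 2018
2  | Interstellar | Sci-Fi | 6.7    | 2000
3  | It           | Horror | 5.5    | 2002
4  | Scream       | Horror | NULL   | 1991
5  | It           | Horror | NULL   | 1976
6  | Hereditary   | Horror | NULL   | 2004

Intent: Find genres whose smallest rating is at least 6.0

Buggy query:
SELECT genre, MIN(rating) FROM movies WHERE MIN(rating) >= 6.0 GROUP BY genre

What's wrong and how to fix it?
Bug: Aggregates like MIN are computed per group after WHERE runs

Fix: Use HAVING for the per-group MIN condition

Corrected query:
SELECT genre, MIN(rating) FROM movies GROUP BY genre HAVING MIN(rating) >= 6.0

Result:
genre  | MIN(rating)
-------+------------
Sci-Fi | 6.7        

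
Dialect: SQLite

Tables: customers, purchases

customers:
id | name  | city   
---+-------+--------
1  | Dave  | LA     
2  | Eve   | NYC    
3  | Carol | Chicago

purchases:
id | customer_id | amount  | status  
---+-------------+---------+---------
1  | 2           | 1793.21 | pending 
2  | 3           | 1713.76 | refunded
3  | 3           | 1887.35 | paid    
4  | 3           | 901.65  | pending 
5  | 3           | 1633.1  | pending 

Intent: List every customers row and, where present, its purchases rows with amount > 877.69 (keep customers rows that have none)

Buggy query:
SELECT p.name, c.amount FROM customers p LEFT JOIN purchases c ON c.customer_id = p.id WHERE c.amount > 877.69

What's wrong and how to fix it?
Bug: Filtering c.amount in WHERE discards the NULL rows produced by LEFT JOIN, turning it into an inner join

Fix: Put 'c.amount > 877.69' in the JOIN's ON clause instead of WHERE

Corrected query:
SELECT p.name, c.amount FROM customers p LEFT JOIN purchases c ON c.customer_id = p.id AND c.amount > 877.69

Result:
name  | amount 
------+--------
Dave  | NULL   
Eve   | 1793.21
Carol | 901.65 
Carol | 1633.1 
Carol | 1713.76
Carol | 1887.35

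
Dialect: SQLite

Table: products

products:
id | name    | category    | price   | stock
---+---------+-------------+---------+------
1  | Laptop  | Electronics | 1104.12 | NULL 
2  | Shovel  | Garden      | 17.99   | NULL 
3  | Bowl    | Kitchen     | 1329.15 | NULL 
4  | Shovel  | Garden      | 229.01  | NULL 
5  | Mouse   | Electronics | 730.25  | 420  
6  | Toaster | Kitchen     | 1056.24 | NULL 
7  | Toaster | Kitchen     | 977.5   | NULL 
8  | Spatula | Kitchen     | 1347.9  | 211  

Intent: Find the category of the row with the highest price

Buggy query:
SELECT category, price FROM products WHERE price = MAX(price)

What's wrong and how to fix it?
Bug: MAX(price) is an aggregate and cannot be used directly in WHERE

Fix: Use a subquery: WHERE price = (SELECT MAX(price) FROM products)

Corrected query:
SELECT category, price FROM products WHERE price = (SELECT MAX(price) FROM products)

Result:
category | price 
---------+-------
Kitchen  | 1347.9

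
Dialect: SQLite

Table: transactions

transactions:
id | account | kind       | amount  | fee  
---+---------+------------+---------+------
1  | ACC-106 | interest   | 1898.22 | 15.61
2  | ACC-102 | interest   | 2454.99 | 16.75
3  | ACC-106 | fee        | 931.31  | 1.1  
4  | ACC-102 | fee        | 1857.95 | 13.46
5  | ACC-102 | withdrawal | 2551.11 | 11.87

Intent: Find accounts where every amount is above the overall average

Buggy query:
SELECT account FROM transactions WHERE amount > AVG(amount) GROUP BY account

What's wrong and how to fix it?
Bug: AVG() is an aggregate; it can't sit directly in WHERE

Fix: Use a subquery for AVG and a HAVING MIN(...) filter so the condition holds for every row in the group

Corrected query:
SELECT account FROM transactions GROUP BY account HAVING MIN(amount) > (SELECT AVG(amount) FROM transactions)

Result:
(no rows)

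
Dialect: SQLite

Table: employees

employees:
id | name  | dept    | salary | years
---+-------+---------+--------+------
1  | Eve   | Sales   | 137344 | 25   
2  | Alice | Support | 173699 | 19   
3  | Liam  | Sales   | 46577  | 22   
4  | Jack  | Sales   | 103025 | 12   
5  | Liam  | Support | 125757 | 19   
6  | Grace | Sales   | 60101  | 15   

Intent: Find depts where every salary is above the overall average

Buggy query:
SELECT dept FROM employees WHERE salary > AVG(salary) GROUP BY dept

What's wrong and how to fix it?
Bug: AVG() is an aggregate; it can't sit directly in WHERE

Fix: Use a subquery for AVG and a HAVING MIN(...) filter so the condition holds for every row in the group

Corrected query:
SELECT dept FROM employees GROUP BY dept HAVING MIN(salary) > (SELECT AVG(salary) FROM employees)

Result:
dept   
-------
Support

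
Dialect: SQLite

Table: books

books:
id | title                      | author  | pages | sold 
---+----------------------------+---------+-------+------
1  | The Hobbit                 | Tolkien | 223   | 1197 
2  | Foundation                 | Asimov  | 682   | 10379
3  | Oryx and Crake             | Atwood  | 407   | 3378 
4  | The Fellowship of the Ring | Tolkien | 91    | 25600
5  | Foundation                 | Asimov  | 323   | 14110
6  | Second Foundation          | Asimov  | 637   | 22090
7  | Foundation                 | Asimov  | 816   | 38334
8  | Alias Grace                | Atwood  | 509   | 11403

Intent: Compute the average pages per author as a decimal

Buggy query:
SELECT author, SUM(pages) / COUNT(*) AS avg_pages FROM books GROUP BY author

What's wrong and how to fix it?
Bug: Both operands are integers, so '/' performs integer division and truncates

Fix: Multiply by 1.0 (or CAST to REAL) to force floating-point division

Corrected query:
SELECT author, SUM(pages) * 1.0 / COUNT(*) AS avg_pages FROM books GROUP BY author

Result:
author  | avg_pages
--------+----------
Asimov  | 614.5    
Atwood  | 458      
Tolkien | 157      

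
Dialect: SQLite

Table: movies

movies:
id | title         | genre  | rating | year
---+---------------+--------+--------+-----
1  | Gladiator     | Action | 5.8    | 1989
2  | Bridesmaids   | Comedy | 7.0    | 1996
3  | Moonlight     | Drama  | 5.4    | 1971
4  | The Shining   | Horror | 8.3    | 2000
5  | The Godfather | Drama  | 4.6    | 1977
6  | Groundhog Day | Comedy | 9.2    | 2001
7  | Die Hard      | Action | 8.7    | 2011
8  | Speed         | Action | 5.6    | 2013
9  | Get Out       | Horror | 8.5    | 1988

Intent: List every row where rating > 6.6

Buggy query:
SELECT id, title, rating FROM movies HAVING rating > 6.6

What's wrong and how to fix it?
Bug: HAVING filters the output of aggregation, but this query has no GROUP BY and no aggregate functions, so SQLite rejects it (HAVING clause on a non-aggregate query); the condition here is per row

Fix: Replace HAVING with WHERE since the condition applies to individual rows

Corrected query:
SELECT id, title, rating FROM movies WHERE rating > 6.6

Result:
id | title         | rating
---+---------------+-------
2  | Bridesmaids   | 7     
4  | The Shining   | 8.3   
6  | Groundhog Day | 9.2   
7  | Die Hard      | 8.7   
9  | Get Out       | 8.5   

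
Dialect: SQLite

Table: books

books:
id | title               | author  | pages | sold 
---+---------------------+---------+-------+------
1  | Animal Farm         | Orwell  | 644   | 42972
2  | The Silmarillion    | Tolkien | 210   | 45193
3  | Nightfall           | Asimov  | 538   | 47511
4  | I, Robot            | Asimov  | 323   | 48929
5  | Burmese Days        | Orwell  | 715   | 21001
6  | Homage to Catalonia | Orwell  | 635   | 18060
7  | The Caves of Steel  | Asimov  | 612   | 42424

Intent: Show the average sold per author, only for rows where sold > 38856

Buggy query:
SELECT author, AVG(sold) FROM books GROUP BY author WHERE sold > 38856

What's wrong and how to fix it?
Bug: WHERE cannot follow GROUP BY

Fix: Place WHERE between FROM and GROUP BY

Corrected query:
SELECT author, AVG(sold) FROM books WHERE sold > 38856 GROUP BY author

Result:
author  | AVG(sold)
--------+----------
Asimov  | 46288    
Orwell  | 42972    
Tolkien | 45193    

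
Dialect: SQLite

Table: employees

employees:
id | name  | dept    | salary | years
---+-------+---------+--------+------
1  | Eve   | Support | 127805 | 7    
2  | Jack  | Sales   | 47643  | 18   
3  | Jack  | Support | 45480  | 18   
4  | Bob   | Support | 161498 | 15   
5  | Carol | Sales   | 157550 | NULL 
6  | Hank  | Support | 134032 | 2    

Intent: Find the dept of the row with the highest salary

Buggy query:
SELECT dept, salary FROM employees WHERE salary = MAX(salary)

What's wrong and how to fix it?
Bug: MAX(salary) is an aggregate and cannot be used directly in WHERE

Fix: Wrap MAX in a scalar subquery so WHERE compares against a single value

Corrected query:
SELECT dept, salary FROM employees WHERE salary = (SELECT MAX(salary) FROM employees)

Result:
dept    | salary
--------+-------
Support | 161498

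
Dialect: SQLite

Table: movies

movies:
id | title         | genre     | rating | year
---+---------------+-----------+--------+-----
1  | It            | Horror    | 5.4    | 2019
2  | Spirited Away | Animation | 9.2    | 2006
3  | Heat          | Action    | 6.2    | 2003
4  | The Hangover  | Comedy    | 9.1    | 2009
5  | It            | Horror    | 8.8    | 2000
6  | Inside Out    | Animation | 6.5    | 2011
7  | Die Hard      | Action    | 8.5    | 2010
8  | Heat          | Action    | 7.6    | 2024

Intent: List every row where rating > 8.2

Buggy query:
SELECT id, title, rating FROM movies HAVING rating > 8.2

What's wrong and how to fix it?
Bug: HAVING filters the output of aggregation, but this query has no GROUP BY and no aggregate functions, so SQLite rejects it (HAVING clause on a non-aggregate query); the condition here is per row

Fix: Replace HAVING with WHERE since the condition applies to individual rows

Corrected query:
SELECT id, title, rating FROM movies WHERE rating > 8.2

Result:
id | title         | rating
---+---------------+-------
2  | Spirited Away | 9.2   
4  | The Hangover  | 9.1   
5  | It            | 8.8   
7  | Die Hard      | 8.5   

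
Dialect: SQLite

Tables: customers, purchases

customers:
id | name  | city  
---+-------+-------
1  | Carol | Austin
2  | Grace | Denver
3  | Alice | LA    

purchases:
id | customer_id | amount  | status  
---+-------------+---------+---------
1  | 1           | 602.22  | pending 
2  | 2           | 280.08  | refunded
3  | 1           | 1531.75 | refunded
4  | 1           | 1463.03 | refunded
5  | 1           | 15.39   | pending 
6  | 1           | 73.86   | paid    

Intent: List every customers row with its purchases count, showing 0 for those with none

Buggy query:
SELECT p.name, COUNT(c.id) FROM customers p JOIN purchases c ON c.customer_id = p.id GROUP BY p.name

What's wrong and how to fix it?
Bug: INNER JOIN drops customers rows that have no matching purchases rows

Fix: Switch to LEFT JOIN to retain unmatched parent rows

Corrected query:
SELECT p.name, COUNT(c.id) FROM customers p LEFT JOIN purchases c ON c.customer_id = p.id GROUP BY p.name

Result:
name  | COUNT(c.id)
------+------------
Alice | 0          
Carol | 5          
Grace | 1          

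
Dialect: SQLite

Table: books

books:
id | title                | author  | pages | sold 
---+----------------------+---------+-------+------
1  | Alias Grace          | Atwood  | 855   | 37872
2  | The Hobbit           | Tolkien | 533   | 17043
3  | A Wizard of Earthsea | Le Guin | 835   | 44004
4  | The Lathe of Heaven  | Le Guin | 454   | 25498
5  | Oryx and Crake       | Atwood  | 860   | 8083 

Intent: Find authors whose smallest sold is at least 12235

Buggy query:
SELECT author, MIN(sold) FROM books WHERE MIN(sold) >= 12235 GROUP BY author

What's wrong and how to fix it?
Bug: MIN() in WHERE is a misuse of aggregate

Fix: Use HAVING for the per-group MIN condition

Corrected query:
SELECT author, MIN(sold) FROM books GROUP BY author HAVING MIN(sold) >= 12235

Result:
author  | MIN(sold)
--------+----------
Le Guin | 25498    
Tolkien | 17043    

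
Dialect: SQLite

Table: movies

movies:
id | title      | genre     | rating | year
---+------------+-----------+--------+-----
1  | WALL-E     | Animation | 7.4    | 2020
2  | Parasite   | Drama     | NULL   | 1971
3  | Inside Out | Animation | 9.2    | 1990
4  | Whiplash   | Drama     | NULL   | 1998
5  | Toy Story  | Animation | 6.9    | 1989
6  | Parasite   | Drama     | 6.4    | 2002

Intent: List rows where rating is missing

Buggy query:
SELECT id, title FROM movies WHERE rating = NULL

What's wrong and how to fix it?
Bug: Comparing to NULL with '=' never matches; NULL = NULL is unknown, not true

Fix: Use IS NULL to test for NULL

Corrected query:
SELECT id, title FROM movies WHERE rating IS NULL

Result:
id | title   
---+---------
2  | Parasite
4  | Whiplash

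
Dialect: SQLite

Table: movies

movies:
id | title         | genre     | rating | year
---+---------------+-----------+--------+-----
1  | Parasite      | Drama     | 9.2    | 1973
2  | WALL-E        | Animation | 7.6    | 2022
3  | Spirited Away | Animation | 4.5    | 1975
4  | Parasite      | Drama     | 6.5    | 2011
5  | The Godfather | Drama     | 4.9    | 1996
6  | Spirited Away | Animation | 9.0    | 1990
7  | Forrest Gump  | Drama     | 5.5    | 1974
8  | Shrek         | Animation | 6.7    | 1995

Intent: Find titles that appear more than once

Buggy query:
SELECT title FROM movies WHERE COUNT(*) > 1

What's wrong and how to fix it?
Bug: WHERE can't reference COUNT(*); aggregates are computed after WHERE

Fix: Group first, then use HAVING for the count condition

Corrected query:
SELECT title FROM movies GROUP BY title HAVING COUNT(*) > 1

Result:
title        
-------------
Parasite     
Spirited Away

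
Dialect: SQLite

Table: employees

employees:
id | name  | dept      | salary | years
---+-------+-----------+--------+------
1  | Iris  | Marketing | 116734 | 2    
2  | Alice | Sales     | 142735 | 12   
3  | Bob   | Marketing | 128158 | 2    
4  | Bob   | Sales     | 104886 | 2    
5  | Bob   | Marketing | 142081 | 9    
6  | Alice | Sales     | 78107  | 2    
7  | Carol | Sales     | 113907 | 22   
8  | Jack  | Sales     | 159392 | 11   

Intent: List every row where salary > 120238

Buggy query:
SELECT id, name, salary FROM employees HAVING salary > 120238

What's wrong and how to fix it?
Bug: HAVING filters the output of aggregation, but this query has no GROUP BY and no aggregate functions, so SQLite rejects it (HAVING clause on a non-aggregate query); the condition here is per row

Fix: Use WHERE for row-level filtering

Corrected query:
SELECT id, name, salary FROM employees WHERE salary > 120238

Result:
id | name  | salary
---+-------+-------
2  | Alice | 142735
3  | Bob   | 128158
5  | Bob   | 142081
8  | Jack  | 159392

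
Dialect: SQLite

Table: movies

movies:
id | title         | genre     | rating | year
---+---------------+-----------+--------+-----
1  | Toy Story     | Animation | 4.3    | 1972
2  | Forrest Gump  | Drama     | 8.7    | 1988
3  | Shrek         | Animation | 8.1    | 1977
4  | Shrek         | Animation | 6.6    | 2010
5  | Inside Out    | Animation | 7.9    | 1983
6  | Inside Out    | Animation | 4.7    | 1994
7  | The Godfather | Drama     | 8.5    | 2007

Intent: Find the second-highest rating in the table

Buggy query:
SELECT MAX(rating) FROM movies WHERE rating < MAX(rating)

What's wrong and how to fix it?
Bug: The inner MAX is an aggregate inside WHERE, which is not allowed

Fix: Put the inner MAX in a scalar subquery

Corrected query:
SELECT MAX(rating) FROM movies WHERE rating < (SELECT MAX(rating) FROM movies)

Result:
MAX(rating)
-----------
8.5        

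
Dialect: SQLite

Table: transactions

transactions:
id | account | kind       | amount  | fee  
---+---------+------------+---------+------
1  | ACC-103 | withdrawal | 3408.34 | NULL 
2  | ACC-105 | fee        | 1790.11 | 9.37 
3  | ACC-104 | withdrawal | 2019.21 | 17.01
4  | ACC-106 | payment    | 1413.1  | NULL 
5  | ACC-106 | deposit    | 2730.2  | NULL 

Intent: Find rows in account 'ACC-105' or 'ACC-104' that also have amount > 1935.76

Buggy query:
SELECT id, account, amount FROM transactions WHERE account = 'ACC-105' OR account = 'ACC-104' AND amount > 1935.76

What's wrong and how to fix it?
Bug: Without parentheses, AND is evaluated before OR, so the amount filter only applies to the 'ACC-104' branch

Fix: Group the OR with parentheses (or use IN), then AND the threshold

Corrected query:
SELECT id, account, amount FROM transactions WHERE (account = 'ACC-105' OR account = 'ACC-104') AND amount > 1935.76

Result:
id | account | amount 
---+---------+--------
3  | ACC-104 | 2019.21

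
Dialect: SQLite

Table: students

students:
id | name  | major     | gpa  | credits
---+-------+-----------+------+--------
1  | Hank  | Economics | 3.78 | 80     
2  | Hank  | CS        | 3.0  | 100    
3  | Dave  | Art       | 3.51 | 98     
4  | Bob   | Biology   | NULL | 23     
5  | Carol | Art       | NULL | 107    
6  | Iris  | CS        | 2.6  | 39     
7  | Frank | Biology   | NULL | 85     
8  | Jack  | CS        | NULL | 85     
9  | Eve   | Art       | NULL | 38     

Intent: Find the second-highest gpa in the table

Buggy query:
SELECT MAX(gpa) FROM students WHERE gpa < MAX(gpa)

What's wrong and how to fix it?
Bug: MAX(gpa) on the right of the comparison is an aggregate-in-WHERE error

Fix: Compute the overall MAX in a subquery, then take MAX of rows below it

Corrected query:
SELECT MAX(gpa) FROM students WHERE gpa < (SELECT MAX(gpa) FROM students)

Result:
MAX(gpa)
--------
3.51    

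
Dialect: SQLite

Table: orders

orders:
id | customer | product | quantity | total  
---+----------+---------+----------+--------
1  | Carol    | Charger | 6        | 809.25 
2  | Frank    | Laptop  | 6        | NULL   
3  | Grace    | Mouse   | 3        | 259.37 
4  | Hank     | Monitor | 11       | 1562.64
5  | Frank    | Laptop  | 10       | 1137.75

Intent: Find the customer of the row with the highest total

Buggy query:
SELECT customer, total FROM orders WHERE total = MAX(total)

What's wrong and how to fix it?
Bug: MAX(total) is an aggregate and cannot be used directly in WHERE

Fix: Use a subquery: WHERE total = (SELECT MAX(total) FROM orders)

Corrected query:
SELECT customer, total FROM orders WHERE total = (SELECT MAX(total) FROM orders)

Result:
customer | total  
---------+--------
Hank     | 1562.64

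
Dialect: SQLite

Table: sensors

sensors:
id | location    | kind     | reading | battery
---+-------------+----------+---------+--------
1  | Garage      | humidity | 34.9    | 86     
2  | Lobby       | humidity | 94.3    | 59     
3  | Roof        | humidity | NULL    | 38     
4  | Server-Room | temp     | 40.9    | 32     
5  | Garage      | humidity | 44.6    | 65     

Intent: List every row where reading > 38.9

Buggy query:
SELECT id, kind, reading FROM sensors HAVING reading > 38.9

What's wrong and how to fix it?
Bug: HAVING filters the output of aggregation, but this query has no GROUP BY and no aggregate functions, so SQLite rejects it (HAVING clause on a non-aggregate query); the condition here is per row

Fix: Replace HAVING with WHERE since the condition applies to individual rows

Corrected query:
SELECT id, kind, reading FROM sensors WHERE reading > 38.9

Result:
id | kind     | reading
---+----------+--------
2  | humidity | 94.3   
4  | temp     | 40.9   
5  | humidity | 44.6   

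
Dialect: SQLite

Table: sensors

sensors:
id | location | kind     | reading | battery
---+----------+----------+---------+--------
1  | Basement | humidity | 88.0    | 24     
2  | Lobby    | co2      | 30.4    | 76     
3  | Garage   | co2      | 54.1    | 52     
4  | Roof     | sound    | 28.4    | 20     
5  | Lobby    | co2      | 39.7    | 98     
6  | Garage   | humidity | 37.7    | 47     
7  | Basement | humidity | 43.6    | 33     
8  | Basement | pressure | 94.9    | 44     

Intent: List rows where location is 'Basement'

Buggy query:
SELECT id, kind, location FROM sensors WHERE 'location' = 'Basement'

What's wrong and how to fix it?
Bug: Single quotes denote string literals in SQL; the column name is being compared as a constant string

Fix: Reference the column as location without single quotes

Corrected query:
SELECT id, kind, location FROM sensors WHERE location = 'Basement'

Result:
id | kind     | location
---+----------+---------
1  | humidity | Basement
7  | humidity | Basement
8  | pressure | Basement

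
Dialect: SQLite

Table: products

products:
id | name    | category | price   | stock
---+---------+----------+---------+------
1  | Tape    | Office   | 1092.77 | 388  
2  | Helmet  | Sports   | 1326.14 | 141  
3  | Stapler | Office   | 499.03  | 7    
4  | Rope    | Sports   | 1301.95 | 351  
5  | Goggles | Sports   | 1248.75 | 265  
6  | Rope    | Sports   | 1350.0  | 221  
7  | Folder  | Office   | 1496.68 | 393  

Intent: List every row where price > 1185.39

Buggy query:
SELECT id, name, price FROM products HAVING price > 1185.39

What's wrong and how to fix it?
Bug: This is a non-aggregate query (no GROUP BY, no aggregates), so in SQLite the HAVING clause is invalid here; a row-level condition belongs in WHERE

Fix: Use WHERE for row-level filtering

Corrected query:
SELECT id, name, price FROM products WHERE price > 1185.39

Result:
id | name    | price  
---+---------+--------
2  | Helmet  | 1326.14
4  | Rope    | 1301.95
5  | Goggles | 1248.75
6  | Rope    | 1350   
7  | Folder  | 1496.68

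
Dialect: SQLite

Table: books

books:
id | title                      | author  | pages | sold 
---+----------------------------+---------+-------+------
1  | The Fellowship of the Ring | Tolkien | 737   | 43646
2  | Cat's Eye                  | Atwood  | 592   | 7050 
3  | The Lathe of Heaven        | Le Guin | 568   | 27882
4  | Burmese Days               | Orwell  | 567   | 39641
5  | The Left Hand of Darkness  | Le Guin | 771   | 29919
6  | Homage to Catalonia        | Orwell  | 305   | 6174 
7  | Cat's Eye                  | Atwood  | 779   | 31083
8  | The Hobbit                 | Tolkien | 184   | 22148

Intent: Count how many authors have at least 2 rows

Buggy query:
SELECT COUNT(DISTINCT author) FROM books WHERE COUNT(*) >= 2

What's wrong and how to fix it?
Bug: COUNT(*) cannot appear in WHERE; the per-group count doesn't exist yet

Fix: Group first with HAVING COUNT(*) >= 2, then COUNT the resulting groups

Corrected query:
SELECT COUNT(*) FROM (SELECT author FROM books GROUP BY author HAVING COUNT(*) >= 2)

Result:
COUNT(*)
--------
4       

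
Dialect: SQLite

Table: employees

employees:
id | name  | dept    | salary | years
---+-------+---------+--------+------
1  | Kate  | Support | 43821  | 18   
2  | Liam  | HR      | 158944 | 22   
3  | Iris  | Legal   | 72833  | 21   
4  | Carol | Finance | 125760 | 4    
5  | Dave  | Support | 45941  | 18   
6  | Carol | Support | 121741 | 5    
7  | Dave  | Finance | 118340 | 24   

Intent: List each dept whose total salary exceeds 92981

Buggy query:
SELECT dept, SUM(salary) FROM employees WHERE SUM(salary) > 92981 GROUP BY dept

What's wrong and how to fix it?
Bug: WHERE runs before GROUP BY, so aggregates aren't available there

Fix: Move the aggregate condition to a HAVING clause

Corrected query:
SELECT dept, SUM(salary) FROM employees GROUP BY dept HAVING SUM(salary) > 92981

Result:
dept    | SUM(salary)
--------+------------
Finance | 244100     
HR      | 158944     
Support | 211503     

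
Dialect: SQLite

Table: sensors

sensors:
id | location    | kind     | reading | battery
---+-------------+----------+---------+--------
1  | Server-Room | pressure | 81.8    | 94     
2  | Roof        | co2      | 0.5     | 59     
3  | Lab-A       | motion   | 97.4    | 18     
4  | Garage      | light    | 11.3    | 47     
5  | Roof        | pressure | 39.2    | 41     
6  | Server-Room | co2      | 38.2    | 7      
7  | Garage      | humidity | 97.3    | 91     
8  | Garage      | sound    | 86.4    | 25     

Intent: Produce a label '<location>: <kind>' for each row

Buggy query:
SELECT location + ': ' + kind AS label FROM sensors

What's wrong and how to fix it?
Bug: SQLite uses || for string concatenation; + coerces text to numbers (yielding 0)

Fix: Replace + with || to concatenate text

Corrected query:
SELECT location || ': ' || kind AS label FROM sensors

Result:
label                
---------------------
Server-Room: pressure
Roof: co2            
Lab-A: motion        
Garage: light        
Roof: pressure       
Server-Room: co2     
Garage: humidity     
Garage: sound        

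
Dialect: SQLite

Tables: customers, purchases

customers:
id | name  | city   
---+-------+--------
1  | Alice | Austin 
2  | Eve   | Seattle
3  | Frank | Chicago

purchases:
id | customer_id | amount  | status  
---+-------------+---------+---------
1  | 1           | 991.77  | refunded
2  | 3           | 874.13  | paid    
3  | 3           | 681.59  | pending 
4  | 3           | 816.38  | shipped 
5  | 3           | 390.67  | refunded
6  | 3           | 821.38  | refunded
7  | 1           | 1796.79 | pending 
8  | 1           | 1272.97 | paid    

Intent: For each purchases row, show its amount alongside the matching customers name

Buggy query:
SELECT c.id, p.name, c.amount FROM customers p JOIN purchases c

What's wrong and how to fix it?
Bug: JOIN with no ON clause produces a cartesian product; every purchases row pairs with every customers row

Fix: Add ON c.customer_id = p.id to the JOIN

Corrected query:
SELECT c.id, p.name, c.amount FROM customers p JOIN purchases c ON c.customer_id = p.id

Result:
id | name  | amount 
---+-------+--------
1  | Alice | 991.77 
2  | Frank | 874.13 
3  | Frank | 681.59 
4  | Frank | 816.38 
5  | Frank | 390.67 
6  | Frank | 821.38 
7  | Alice | 1796.79
8  | Alice | 1272.97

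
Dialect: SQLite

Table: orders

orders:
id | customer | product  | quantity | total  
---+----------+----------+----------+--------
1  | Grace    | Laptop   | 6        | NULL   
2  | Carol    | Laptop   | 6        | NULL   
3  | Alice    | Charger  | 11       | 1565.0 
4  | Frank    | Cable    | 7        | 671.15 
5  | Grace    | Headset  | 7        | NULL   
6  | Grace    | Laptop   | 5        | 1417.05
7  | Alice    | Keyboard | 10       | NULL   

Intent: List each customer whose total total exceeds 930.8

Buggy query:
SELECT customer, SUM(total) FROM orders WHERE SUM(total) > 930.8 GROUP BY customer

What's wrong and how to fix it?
Bug: SUM(total) is an aggregate, but WHERE filters rows before aggregation

Fix: Use HAVING (which filters groups after aggregation) instead of WHERE

Corrected query:
SELECT customer, SUM(total) FROM orders GROUP BY customer HAVING SUM(total) > 930.8

Result:
customer | SUM(total)
---------+-----------
Alice    | 1565      
Grace    | 1417.05   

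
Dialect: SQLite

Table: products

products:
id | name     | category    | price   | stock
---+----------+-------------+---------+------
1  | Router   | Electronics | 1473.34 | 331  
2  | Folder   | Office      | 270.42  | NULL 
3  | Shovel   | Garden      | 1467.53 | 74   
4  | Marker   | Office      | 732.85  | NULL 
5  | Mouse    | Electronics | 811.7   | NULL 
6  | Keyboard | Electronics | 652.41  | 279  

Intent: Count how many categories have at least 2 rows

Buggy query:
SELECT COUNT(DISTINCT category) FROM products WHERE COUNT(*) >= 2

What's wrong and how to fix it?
Bug: WHERE filters individual rows, not groups, so a group-level COUNT is invalid there

Fix: Use a subquery that GROUPs and filters with HAVING, then count its rows

Corrected query:
SELECT COUNT(*) FROM (SELECT category FROM products GROUP BY category HAVING COUNT(*) >= 2)

Result:
COUNT(*)
--------
2       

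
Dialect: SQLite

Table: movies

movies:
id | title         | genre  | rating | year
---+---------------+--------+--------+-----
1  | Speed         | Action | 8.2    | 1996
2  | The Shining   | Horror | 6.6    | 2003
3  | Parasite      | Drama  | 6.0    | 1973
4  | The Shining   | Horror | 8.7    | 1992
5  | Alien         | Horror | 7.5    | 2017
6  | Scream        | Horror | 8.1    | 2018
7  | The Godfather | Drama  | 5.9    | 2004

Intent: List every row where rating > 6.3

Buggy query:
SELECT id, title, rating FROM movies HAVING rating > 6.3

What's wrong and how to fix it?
Bug: HAVING filters the output of aggregation, but this query has no GROUP BY and no aggregate functions, so SQLite rejects it (HAVING clause on a non-aggregate query); the condition here is per row

Fix: Use WHERE for row-level filtering

Corrected query:
SELECT id, title, rating FROM movies WHERE rating > 6.3

Result:
id | title       | rating
---+-------------+-------
1  | Speed       | 8.2   
2  | The Shining | 6.6   
4  | The Shining | 8.7   
5  | Alien       | 7.5   
6  | Scream      | 8.1   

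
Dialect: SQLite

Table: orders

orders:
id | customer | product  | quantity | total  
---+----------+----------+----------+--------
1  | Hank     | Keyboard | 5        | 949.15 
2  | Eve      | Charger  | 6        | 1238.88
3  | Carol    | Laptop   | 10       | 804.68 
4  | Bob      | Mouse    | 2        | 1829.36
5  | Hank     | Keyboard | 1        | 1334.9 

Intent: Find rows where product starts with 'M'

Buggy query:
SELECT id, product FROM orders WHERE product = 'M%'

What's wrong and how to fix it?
Bug: '=' compares the literal string including the % character; pattern matching needs LIKE

Fix: Use LIKE for wildcard pattern matching

Corrected query:
SELECT id, product FROM orders WHERE product LIKE 'M%'

Result:
id | product
---+--------
4  | Mouse  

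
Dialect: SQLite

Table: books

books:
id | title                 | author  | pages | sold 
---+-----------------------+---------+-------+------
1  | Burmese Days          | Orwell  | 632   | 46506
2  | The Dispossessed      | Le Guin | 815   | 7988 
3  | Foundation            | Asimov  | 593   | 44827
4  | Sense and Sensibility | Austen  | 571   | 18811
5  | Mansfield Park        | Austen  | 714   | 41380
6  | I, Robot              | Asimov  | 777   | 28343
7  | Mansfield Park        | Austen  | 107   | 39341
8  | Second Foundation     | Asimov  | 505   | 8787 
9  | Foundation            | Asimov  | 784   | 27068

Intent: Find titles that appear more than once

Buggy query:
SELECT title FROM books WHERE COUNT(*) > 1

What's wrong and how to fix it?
Bug: COUNT(*) is an aggregate and cannot be used in WHERE

Fix: Group first, then use HAVING for the count condition

Corrected query:
SELECT title FROM books GROUP BY title HAVING COUNT(*) > 1

Result:
title         
--------------
Foundation    
Mansfield Park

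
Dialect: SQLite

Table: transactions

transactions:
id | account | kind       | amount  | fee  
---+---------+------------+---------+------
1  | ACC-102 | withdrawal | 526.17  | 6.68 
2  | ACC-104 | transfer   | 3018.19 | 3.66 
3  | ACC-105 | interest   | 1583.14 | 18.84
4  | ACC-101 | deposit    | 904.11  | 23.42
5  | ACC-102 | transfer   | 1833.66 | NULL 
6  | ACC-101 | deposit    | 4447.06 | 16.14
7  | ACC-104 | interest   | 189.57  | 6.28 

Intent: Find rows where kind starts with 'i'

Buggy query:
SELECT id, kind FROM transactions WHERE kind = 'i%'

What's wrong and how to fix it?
Bug: Wildcards only work with LIKE; '=' treats '%' as a literal character

Fix: Replace '=' with LIKE so 'i%' is treated as a pattern

Corrected query:
SELECT id, kind FROM transactions WHERE kind LIKE 'i%'

Result:
id | kind    
---+---------
3  | interest
7  | interest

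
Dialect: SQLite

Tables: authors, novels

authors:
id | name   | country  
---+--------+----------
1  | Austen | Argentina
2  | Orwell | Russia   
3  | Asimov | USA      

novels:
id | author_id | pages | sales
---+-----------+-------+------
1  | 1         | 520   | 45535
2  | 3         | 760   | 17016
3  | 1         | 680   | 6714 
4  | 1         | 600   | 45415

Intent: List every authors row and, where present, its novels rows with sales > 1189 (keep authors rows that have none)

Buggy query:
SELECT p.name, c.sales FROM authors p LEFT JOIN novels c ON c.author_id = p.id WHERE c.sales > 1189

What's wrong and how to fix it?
Bug: Filtering c.sales in WHERE discards the NULL rows produced by LEFT JOIN, turning it into an inner join

Fix: Put 'c.sales > 1189' in the JOIN's ON clause instead of WHERE

Corrected query:
SELECT p.name, c.sales FROM authors p LEFT JOIN novels c ON c.author_id = p.id AND c.sales > 1189

Result:
name   | sales
-------+------
Austen | 6714 
Austen | 45415
Austen | 45535
Orwell | NULL 
Asimov | 17016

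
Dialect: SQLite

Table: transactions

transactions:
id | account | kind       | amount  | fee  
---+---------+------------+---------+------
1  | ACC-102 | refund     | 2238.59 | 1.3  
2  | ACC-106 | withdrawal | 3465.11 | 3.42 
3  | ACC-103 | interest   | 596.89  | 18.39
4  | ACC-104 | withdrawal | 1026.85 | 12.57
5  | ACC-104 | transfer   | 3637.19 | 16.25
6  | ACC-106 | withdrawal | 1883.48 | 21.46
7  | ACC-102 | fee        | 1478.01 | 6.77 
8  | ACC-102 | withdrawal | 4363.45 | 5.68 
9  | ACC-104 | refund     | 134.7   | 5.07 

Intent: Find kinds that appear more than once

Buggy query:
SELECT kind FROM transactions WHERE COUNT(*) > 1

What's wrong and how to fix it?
Bug: WHERE can't reference COUNT(*); aggregates are computed after WHERE

Fix: Group first, then use HAVING for the count condition

Corrected query:
SELECT kind FROM transactions GROUP BY kind HAVING COUNT(*) > 1

Result:
kind      
----------
refund    
withdrawal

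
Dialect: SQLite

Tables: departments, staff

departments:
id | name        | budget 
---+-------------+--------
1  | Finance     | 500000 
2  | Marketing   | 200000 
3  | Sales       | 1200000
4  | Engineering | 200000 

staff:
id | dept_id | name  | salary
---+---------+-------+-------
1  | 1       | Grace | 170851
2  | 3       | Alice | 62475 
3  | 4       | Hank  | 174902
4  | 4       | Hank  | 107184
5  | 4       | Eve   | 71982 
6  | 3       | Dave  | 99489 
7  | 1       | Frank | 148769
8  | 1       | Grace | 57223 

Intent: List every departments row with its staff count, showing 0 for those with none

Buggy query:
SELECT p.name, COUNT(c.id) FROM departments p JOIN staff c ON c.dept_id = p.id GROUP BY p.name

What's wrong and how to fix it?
Bug: An inner join excludes parents with zero children

Fix: Use LEFT JOIN so parents without children still appear (COUNT(c.id) gives 0)

Corrected query:
SELECT p.name, COUNT(c.id) FROM departments p LEFT JOIN staff c ON c.dept_id = p.id GROUP BY p.name

Result:
name        | COUNT(c.id)
------------+------------
Engineering | 3          
Finance     | 3          
Marketing   | 0          
Sales       | 2          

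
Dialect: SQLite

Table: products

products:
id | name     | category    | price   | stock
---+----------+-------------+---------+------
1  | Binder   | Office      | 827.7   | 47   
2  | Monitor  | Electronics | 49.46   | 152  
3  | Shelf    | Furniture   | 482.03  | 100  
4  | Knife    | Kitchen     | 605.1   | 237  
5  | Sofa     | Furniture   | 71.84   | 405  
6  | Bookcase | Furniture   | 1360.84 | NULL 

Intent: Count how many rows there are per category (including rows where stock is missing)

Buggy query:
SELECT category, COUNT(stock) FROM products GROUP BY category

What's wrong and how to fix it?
Bug: COUNT(column) counts non-NULL values only; rows with NULL stock aren't counted

Fix: Replace COUNT(stock) with COUNT(*)

Corrected query:
SELECT category, COUNT(*) FROM products GROUP BY category

Result:
category    | COUNT(*)
------------+---------
Electronics | 1       
Furniture   | 3       
Kitchen     | 1       
Office      | 1       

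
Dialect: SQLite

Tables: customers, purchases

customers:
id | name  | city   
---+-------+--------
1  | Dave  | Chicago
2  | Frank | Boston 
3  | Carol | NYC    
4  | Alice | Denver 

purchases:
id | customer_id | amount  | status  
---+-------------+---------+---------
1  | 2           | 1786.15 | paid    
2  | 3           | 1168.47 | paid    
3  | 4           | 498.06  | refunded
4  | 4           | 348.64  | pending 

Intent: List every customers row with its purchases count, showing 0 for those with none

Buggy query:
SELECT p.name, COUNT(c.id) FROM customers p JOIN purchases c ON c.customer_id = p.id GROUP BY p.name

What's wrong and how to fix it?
Bug: INNER JOIN drops customers rows that have no matching purchases rows

Fix: Switch to LEFT JOIN to retain unmatched parent rows

Corrected query:
SELECT p.name, COUNT(c.id) FROM customers p LEFT JOIN purchases c ON c.customer_id = p.id GROUP BY p.name

Result:
name  | COUNT(c.id)
------+------------
Alice | 2          
Carol | 1          
Dave  | 0          
Frank | 1          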